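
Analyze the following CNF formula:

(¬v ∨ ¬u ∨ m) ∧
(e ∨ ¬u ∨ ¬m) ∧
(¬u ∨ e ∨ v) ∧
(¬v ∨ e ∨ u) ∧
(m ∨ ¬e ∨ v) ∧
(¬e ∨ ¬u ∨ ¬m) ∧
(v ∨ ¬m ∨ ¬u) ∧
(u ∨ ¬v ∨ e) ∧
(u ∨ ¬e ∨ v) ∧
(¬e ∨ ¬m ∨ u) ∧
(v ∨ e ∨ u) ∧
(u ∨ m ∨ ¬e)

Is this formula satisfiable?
No

No, the formula is not satisfiable.

No assignment of truth values to the variables can make all 12 clauses true simultaneously.

The formula is UNSAT (unsatisfiable).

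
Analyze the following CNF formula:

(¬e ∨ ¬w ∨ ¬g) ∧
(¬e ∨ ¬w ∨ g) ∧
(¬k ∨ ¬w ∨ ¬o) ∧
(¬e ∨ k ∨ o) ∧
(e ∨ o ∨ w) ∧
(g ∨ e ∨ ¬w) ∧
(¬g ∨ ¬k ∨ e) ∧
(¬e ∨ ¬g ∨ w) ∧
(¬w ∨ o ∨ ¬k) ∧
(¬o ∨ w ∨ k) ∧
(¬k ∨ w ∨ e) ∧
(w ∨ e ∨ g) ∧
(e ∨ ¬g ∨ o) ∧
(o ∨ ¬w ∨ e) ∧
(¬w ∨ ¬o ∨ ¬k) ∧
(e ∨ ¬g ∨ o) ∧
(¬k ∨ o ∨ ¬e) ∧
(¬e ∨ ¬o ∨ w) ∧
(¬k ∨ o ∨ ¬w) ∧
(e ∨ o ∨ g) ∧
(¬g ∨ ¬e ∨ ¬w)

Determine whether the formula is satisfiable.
Yes

Yes, the formula is satisfiable.

One satisfying assignment is: g=True, w=True, e=False, k=False, o=True

Verification: With this assignment, all 21 clauses evaluate to true.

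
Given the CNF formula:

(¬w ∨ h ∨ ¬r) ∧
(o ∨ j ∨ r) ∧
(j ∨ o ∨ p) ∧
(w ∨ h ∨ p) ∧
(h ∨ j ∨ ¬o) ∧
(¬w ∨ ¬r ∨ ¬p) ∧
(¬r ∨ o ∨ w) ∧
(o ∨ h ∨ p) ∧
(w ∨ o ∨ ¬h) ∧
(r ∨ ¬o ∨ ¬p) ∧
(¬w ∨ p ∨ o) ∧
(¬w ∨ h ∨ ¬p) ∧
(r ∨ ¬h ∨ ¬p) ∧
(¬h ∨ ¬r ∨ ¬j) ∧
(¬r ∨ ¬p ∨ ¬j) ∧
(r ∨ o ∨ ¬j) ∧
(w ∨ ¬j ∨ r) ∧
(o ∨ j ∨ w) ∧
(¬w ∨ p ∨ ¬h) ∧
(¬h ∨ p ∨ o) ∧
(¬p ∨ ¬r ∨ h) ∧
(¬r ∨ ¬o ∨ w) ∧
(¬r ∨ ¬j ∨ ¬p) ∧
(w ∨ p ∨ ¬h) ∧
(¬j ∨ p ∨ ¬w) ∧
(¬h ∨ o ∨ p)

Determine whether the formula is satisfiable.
No

No, the formula is not satisfiable.

No assignment of truth values to the variables can make all 26 clauses true simultaneously.

The formula is UNSAT (unsatisfiable).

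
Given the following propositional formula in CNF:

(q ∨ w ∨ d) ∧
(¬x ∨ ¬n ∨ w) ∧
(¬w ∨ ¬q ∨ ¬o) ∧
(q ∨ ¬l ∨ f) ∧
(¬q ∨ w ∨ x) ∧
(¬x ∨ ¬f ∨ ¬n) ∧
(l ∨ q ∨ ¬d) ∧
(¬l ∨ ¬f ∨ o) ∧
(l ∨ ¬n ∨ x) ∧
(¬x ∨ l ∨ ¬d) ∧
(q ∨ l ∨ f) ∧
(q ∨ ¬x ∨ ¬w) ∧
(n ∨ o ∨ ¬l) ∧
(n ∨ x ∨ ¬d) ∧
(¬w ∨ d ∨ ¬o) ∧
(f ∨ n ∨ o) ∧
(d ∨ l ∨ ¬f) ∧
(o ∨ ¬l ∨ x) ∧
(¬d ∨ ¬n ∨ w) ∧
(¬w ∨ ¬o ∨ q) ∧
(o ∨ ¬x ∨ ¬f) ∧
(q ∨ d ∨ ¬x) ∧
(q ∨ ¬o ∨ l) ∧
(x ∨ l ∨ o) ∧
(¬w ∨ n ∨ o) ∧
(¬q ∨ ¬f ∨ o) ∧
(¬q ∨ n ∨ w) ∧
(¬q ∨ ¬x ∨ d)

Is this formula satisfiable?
Yes

Yes, the formula is satisfiable.

One satisfying assignment is: q=True, l=True, n=True, d=True, w=True, o=False, f=False, x=True

Verification: With this assignment, all 28 clauses evaluate to true.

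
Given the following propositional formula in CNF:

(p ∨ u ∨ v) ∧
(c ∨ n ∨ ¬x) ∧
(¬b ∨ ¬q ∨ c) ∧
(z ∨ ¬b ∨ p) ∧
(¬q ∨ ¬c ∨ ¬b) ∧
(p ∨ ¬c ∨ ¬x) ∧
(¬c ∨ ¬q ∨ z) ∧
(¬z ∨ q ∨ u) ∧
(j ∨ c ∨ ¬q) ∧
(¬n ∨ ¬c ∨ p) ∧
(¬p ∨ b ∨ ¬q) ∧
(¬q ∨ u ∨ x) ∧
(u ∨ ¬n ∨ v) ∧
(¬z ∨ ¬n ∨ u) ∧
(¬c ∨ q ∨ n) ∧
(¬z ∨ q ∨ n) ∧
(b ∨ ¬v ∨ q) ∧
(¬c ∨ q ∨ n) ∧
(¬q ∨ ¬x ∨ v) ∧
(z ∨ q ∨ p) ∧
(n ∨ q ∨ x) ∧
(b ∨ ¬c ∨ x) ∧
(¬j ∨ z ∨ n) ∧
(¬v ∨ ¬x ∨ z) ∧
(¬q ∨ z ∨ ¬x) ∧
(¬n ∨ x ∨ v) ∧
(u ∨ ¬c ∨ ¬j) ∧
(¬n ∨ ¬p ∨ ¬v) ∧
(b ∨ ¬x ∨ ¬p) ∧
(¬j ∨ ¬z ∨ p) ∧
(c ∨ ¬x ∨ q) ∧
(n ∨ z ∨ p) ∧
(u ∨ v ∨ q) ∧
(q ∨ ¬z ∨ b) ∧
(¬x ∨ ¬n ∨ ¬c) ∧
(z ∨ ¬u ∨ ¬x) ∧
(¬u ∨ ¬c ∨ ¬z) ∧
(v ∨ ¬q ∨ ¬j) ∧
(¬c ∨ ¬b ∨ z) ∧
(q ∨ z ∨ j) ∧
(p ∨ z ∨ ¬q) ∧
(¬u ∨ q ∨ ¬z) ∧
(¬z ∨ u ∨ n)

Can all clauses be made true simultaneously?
No

No, the formula is not satisfiable.

No assignment of truth values to the variables can make all 43 clauses true simultaneously.

The formula is UNSAT (unsatisfiable).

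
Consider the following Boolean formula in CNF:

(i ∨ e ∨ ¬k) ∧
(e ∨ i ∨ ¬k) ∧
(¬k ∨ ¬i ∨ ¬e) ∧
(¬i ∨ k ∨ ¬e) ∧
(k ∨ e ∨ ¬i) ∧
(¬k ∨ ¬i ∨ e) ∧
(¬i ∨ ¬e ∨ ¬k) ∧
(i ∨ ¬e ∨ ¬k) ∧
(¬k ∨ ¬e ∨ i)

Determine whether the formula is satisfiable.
Yes

Yes, the formula is satisfiable.

One satisfying assignment is: e=False, i=False, k=False

Verification: With this assignment, all 9 clauses evaluate to true.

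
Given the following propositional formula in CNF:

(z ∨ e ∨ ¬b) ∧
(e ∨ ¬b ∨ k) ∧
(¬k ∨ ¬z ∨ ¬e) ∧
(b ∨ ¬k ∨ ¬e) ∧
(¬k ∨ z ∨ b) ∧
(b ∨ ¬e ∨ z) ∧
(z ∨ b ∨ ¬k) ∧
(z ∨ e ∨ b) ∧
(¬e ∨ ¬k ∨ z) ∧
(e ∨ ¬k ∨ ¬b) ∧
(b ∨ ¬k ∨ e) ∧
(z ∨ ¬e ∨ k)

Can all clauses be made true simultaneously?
Yes

Yes, the formula is satisfiable.

One satisfying assignment is: k=False, z=True, e=False, b=False

Verification: With this assignment, all 12 clauses evaluate to true.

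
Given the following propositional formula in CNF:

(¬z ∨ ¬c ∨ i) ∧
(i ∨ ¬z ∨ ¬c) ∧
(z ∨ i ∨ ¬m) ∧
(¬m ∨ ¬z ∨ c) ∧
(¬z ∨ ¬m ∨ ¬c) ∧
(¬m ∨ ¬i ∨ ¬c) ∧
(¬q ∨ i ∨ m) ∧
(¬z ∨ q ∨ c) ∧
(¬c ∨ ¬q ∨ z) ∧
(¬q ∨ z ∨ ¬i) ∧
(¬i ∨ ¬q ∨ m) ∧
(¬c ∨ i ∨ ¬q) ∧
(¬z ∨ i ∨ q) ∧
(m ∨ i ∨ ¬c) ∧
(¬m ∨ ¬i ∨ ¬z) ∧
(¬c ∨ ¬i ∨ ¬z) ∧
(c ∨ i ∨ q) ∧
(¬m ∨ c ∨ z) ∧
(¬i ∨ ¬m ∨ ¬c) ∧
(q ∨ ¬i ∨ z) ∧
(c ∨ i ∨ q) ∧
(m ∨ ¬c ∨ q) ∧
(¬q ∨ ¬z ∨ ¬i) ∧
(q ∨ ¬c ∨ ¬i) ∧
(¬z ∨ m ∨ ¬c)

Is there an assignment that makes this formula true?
No

No, the formula is not satisfiable.

No assignment of truth values to the variables can make all 25 clauses true simultaneously.

The formula is UNSAT (unsatisfiable).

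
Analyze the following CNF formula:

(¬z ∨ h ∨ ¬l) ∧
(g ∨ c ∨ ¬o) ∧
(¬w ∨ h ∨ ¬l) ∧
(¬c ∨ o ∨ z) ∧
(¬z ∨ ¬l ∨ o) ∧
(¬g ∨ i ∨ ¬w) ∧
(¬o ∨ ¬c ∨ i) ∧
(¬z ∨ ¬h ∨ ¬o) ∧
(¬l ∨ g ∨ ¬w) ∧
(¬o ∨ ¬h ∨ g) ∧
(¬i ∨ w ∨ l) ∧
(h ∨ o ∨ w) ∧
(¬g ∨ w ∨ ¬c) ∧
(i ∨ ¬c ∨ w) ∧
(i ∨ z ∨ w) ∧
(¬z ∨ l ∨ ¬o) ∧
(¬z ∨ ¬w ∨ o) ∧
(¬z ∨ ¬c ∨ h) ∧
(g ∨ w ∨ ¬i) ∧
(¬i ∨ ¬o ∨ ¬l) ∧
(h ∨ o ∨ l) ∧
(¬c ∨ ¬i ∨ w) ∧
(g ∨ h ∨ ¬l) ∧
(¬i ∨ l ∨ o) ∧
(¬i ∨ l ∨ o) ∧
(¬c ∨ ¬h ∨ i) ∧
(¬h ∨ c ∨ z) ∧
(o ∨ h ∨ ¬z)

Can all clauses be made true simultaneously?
Yes

Yes, the formula is satisfiable.

One satisfying assignment is: h=True, l=False, w=False, z=True, i=False, o=False, c=False, g=False

Verification: With this assignment, all 28 clauses evaluate to true.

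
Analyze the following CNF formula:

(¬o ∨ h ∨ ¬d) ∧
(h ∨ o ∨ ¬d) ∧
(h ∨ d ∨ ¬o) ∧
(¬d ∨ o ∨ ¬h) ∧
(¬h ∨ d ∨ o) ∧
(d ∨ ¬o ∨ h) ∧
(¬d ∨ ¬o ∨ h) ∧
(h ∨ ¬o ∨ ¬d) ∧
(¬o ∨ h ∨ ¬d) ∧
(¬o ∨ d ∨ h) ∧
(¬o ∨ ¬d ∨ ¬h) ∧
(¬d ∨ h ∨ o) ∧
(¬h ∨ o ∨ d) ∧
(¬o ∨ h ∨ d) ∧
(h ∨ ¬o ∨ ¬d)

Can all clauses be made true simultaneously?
Yes

Yes, the formula is satisfiable.

One satisfying assignment is: d=False, h=False, o=False

Verification: With this assignment, all 15 clauses evaluate to true.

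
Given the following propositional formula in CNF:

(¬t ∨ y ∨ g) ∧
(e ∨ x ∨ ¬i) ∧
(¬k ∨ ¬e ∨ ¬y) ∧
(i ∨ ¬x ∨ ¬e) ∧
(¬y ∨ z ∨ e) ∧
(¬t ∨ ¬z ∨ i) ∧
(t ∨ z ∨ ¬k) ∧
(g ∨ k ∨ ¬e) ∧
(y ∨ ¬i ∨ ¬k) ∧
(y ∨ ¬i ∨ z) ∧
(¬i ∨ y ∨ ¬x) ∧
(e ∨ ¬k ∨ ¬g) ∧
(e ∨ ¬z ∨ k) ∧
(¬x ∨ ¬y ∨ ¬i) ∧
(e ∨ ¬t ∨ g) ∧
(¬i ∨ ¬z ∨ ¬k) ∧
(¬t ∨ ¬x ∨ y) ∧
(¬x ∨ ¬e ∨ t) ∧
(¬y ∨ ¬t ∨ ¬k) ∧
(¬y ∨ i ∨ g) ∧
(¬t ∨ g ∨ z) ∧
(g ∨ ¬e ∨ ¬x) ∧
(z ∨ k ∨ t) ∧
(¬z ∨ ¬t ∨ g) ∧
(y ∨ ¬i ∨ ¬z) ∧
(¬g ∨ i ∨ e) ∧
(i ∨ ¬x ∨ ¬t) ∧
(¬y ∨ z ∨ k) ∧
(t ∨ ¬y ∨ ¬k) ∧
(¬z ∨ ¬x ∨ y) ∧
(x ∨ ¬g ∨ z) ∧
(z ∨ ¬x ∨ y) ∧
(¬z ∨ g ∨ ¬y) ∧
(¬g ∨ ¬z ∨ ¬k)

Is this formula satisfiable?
Yes

Yes, the formula is satisfiable.

One satisfying assignment is: k=True, g=False, i=False, z=True, t=False, e=False, y=False, x=False

Verification: With this assignment, all 34 clauses evaluate to true.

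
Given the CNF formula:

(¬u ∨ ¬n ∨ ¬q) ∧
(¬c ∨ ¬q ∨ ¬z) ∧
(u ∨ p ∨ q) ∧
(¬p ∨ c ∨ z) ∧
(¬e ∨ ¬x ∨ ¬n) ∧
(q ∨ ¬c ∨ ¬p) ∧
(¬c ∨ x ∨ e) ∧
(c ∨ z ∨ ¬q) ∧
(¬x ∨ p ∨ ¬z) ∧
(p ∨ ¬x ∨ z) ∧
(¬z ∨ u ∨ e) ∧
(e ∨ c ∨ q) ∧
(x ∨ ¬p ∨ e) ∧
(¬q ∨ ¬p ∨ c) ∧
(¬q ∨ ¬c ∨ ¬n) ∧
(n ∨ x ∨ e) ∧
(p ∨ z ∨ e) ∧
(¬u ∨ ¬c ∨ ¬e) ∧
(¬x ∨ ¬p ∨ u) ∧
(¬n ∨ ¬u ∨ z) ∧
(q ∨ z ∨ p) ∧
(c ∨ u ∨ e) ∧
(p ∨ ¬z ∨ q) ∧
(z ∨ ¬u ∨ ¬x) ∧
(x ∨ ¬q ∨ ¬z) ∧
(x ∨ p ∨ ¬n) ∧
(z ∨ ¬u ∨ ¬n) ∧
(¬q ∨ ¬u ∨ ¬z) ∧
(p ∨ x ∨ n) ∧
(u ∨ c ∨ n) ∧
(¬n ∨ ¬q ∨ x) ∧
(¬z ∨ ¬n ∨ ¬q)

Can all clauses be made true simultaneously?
Yes

Yes, the formula is satisfiable.

One satisfying assignment is: p=True, q=False, c=False, n=False, u=True, x=True, e=True, z=True

Verification: With this assignment, all 32 clauses evaluate to true.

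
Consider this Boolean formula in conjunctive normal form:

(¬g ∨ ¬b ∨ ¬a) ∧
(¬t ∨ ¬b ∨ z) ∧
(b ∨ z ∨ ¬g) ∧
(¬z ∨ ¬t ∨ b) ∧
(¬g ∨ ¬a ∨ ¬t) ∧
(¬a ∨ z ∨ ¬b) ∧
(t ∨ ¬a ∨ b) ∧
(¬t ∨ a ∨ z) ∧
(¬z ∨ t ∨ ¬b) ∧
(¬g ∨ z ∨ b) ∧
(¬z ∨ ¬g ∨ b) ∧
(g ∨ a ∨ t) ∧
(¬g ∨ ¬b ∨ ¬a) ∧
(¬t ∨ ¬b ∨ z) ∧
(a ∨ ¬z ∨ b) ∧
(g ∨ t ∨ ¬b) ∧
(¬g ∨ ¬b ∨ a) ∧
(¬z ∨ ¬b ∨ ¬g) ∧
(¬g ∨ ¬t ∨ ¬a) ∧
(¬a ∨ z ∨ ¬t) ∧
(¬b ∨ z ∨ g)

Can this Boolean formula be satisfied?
Yes

Yes, the formula is satisfiable.

One satisfying assignment is: g=False, b=True, t=True, a=False, z=True

Verification: With this assignment, all 21 clauses evaluate to true.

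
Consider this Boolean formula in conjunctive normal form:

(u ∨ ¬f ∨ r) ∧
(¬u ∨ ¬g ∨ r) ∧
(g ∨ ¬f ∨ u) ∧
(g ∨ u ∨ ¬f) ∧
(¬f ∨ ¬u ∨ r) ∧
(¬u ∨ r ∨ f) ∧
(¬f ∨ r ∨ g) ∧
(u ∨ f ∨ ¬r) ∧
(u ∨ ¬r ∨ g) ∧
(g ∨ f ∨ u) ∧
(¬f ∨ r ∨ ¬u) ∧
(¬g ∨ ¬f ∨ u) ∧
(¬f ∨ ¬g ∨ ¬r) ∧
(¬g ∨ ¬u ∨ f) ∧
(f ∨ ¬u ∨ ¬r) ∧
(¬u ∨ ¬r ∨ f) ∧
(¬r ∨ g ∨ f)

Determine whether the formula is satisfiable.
Yes

Yes, the formula is satisfiable.

One satisfying assignment is: g=False, u=True, r=True, f=True

Verification: With this assignment, all 17 clauses evaluate to true.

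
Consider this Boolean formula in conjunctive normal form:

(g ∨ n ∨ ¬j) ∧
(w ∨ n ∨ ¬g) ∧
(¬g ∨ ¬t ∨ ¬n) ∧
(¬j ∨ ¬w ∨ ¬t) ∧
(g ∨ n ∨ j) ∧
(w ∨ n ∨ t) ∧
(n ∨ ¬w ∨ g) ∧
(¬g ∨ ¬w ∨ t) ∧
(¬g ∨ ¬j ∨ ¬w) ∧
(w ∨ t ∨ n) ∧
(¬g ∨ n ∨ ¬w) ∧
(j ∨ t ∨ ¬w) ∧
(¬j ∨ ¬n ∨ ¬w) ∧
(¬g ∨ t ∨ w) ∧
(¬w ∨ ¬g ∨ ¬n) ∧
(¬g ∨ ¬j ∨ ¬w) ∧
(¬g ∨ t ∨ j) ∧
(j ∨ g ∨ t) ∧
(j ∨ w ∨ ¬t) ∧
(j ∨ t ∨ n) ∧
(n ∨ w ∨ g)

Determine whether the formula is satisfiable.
Yes

Yes, the formula is satisfiable.

One satisfying assignment is: n=True, w=True, t=True, j=False, g=False

Verification: With this assignment, all 21 clauses evaluate to true.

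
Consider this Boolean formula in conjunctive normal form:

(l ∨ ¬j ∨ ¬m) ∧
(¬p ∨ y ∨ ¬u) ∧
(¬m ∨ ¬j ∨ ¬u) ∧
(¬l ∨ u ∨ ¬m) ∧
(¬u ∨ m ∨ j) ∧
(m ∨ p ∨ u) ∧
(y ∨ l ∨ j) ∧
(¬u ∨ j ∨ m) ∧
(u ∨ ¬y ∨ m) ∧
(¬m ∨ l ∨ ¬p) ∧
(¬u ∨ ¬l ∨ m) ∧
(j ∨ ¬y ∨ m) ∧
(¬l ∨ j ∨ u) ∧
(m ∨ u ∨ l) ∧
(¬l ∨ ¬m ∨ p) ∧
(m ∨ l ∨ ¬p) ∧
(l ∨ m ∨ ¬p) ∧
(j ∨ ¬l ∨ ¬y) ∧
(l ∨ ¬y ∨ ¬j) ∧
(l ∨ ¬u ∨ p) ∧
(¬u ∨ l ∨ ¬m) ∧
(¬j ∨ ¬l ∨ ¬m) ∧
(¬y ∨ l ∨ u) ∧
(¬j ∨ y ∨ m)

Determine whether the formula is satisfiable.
No

No, the formula is not satisfiable.

No assignment of truth values to the variables can make all 24 clauses true simultaneously.

The formula is UNSAT (unsatisfiable).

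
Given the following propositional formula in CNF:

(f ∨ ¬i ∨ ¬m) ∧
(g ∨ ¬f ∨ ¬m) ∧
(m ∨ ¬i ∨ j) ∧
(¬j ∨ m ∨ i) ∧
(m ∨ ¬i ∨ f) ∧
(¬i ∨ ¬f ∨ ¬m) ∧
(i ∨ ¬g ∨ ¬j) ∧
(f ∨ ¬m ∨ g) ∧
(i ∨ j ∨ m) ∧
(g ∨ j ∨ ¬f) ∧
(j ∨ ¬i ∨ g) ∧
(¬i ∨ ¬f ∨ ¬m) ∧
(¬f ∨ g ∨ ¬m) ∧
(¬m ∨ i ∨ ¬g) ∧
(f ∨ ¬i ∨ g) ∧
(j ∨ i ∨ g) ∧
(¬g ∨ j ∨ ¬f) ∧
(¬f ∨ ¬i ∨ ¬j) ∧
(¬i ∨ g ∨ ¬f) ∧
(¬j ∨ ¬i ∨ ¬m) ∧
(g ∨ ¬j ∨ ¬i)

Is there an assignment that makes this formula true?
No

No, the formula is not satisfiable.

No assignment of truth values to the variables can make all 21 clauses true simultaneously.

The formula is UNSAT (unsatisfiable).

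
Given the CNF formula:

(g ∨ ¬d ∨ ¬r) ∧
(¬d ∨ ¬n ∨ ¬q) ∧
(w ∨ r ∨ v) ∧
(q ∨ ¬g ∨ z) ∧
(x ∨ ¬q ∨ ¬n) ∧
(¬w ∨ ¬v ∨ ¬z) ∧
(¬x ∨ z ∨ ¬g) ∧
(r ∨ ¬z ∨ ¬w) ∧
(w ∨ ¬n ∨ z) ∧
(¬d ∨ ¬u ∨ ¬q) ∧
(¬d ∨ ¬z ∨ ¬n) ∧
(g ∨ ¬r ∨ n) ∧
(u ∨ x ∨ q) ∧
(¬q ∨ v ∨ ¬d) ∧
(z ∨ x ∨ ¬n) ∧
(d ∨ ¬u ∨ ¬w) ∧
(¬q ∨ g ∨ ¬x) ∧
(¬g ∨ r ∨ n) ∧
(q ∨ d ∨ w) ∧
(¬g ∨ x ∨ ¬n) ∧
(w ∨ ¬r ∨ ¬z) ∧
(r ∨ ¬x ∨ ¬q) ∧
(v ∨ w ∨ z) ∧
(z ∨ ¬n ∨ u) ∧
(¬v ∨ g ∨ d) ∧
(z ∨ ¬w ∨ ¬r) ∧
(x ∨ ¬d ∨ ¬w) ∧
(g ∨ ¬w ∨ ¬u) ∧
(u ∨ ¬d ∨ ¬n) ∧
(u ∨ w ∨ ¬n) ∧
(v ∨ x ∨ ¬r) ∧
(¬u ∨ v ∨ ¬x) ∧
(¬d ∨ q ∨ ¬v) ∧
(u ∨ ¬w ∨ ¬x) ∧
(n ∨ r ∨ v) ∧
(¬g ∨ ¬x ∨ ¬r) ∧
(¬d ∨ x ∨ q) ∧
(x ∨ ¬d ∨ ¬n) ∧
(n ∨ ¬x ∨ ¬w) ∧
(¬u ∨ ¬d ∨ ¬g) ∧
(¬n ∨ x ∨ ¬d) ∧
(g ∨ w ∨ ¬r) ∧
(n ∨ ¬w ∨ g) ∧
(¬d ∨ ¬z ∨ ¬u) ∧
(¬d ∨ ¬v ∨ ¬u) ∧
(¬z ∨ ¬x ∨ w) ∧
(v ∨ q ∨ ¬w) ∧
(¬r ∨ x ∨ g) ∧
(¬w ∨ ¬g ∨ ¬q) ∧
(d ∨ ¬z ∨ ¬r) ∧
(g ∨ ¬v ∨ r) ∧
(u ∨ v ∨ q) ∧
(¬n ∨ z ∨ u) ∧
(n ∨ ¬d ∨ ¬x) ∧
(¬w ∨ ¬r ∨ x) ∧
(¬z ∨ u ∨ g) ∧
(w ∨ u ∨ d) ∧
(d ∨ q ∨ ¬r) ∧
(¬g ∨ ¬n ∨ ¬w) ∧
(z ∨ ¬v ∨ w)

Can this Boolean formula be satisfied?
No

No, the formula is not satisfiable.

No assignment of truth values to the variables can make all 60 clauses true simultaneously.

The formula is UNSAT (unsatisfiable).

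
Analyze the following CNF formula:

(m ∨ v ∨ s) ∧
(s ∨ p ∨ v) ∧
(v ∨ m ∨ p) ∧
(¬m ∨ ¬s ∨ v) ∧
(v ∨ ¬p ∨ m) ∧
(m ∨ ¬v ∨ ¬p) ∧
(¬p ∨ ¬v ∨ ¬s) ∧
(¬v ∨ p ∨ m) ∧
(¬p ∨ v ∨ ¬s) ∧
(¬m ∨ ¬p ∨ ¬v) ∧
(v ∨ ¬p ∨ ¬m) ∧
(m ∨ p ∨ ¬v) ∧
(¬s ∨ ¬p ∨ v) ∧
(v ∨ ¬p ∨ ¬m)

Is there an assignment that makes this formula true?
Yes

Yes, the formula is satisfiable.

One satisfying assignment is: m=True, s=False, p=False, v=True

Verification: With this assignment, all 14 clauses evaluate to true.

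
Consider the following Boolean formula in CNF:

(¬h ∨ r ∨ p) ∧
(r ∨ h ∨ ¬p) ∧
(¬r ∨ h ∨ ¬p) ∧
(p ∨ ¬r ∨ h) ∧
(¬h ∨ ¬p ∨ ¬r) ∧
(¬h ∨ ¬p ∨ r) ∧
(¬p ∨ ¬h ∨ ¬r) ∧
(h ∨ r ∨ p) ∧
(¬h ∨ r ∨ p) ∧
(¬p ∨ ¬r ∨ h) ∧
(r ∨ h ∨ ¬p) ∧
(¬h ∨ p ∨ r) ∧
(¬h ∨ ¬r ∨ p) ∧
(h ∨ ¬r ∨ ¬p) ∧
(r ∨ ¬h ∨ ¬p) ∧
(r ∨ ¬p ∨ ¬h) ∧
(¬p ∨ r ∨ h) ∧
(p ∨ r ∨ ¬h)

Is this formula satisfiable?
No

No, the formula is not satisfiable.

No assignment of truth values to the variables can make all 18 clauses true simultaneously.

The formula is UNSAT (unsatisfiable).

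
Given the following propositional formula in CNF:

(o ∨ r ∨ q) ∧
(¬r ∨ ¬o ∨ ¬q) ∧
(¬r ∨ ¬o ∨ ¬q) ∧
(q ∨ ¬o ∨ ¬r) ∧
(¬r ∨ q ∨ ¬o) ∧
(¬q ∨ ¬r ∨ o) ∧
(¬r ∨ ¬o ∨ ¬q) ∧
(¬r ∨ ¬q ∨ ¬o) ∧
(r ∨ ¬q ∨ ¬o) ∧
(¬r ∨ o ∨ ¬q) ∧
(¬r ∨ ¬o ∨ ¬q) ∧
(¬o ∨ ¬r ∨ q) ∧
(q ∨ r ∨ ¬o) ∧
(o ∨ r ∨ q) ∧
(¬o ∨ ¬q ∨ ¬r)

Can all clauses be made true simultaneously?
Yes

Yes, the formula is satisfiable.

One satisfying assignment is: q=True, r=False, o=False

Verification: With this assignment, all 15 clauses evaluate to true.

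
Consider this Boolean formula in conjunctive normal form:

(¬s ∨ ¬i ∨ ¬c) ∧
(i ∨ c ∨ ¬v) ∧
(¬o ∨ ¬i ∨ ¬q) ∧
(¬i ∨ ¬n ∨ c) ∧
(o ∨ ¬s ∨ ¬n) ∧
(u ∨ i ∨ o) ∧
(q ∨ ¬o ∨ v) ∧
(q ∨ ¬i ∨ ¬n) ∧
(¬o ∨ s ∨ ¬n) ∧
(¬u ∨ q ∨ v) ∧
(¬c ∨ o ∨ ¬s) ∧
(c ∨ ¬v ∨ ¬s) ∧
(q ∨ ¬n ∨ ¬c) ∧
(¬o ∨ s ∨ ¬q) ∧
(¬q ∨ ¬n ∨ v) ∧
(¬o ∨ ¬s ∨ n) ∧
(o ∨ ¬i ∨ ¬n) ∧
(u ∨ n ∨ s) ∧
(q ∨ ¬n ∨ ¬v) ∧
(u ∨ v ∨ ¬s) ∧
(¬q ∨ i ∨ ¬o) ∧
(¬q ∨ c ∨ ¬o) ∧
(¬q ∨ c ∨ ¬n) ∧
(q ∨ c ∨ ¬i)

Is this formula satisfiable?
Yes

Yes, the formula is satisfiable.

One satisfying assignment is: c=True, u=True, i=False, q=False, n=False, v=True, s=False, o=False

Verification: With this assignment, all 24 clauses evaluate to true.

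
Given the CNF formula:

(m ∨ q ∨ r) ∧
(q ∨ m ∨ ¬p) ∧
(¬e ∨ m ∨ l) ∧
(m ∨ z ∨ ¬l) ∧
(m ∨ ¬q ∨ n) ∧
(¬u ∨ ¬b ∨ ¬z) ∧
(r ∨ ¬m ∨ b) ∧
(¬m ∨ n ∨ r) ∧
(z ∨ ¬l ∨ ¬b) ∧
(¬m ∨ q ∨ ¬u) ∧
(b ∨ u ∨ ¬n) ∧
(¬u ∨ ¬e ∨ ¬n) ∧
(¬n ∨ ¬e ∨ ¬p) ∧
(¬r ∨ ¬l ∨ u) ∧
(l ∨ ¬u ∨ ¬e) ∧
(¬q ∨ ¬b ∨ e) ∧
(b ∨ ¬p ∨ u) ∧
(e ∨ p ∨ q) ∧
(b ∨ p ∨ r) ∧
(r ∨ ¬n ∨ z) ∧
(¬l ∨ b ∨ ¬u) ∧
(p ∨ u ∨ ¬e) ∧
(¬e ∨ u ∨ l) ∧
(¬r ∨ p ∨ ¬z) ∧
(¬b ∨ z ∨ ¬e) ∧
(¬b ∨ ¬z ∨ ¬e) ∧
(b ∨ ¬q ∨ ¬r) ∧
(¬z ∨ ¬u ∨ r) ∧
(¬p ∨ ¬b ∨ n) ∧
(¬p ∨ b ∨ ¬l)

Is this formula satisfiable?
Yes

Yes, the formula is satisfiable.

One satisfying assignment is: z=True, m=True, p=True, r=True, u=False, e=False, n=True, l=False, q=False, b=True

Verification: With this assignment, all 30 clauses evaluate to true.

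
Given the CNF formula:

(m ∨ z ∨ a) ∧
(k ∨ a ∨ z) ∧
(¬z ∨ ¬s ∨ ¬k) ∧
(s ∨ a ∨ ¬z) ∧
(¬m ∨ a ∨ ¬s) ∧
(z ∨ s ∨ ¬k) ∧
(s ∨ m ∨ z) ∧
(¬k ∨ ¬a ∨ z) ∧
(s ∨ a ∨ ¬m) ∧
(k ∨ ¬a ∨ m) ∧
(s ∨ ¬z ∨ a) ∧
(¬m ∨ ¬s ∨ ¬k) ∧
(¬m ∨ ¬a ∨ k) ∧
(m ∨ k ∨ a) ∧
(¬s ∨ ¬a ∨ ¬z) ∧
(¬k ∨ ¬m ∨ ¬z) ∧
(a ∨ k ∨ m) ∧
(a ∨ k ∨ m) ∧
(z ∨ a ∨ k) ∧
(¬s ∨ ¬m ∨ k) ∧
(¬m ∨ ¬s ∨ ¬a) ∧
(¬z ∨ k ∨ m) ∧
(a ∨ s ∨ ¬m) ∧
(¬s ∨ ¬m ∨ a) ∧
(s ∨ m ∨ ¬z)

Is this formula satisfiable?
No

No, the formula is not satisfiable.

No assignment of truth values to the variables can make all 25 clauses true simultaneously.

The formula is UNSAT (unsatisfiable).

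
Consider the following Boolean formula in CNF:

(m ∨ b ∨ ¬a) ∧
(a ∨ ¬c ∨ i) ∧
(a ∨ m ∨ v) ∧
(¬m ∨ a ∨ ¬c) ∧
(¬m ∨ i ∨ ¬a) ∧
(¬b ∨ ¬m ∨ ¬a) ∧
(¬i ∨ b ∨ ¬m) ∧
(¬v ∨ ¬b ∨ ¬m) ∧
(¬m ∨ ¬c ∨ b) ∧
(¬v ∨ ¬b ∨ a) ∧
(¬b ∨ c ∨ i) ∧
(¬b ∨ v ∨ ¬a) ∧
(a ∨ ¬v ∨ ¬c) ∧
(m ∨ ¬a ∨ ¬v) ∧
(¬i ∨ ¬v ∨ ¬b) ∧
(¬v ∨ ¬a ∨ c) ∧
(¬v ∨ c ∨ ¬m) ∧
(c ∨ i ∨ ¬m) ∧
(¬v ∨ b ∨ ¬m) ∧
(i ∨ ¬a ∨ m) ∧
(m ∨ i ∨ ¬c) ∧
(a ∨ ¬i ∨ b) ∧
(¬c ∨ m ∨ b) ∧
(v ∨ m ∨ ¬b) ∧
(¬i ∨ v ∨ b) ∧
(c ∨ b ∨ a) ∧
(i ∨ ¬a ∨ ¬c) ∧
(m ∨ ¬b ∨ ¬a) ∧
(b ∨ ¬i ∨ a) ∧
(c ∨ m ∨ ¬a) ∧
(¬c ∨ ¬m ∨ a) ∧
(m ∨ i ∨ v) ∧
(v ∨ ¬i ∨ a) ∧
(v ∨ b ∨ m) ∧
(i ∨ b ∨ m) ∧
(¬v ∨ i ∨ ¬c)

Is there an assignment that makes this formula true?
No

No, the formula is not satisfiable.

No assignment of truth values to the variables can make all 36 clauses true simultaneously.

The formula is UNSAT (unsatisfiable).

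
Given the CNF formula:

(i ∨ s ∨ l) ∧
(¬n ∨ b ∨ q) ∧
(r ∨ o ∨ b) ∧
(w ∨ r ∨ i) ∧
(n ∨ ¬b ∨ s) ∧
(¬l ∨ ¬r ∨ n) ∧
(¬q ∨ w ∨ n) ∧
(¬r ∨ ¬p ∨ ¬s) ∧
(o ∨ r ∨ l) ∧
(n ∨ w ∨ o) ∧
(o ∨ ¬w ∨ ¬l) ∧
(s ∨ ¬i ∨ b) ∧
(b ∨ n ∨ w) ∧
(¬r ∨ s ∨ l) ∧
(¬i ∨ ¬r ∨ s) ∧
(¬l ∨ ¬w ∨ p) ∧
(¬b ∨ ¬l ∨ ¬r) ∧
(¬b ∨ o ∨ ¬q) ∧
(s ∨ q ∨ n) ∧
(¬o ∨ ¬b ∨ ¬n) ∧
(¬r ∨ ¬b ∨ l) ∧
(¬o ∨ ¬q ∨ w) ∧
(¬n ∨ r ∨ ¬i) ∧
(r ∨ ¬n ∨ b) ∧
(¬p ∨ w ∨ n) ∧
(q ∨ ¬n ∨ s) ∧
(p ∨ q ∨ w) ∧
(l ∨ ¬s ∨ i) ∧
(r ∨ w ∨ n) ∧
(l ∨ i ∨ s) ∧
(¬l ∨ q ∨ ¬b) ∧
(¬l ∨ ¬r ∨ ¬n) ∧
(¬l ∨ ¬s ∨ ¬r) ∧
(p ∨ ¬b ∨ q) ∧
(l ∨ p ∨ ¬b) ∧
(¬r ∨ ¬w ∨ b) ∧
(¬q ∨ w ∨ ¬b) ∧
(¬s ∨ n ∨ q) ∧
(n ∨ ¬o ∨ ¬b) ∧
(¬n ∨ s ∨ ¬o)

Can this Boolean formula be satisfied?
Yes

Yes, the formula is satisfiable.

One satisfying assignment is: l=False, q=True, p=False, w=True, o=True, i=True, b=False, s=True, n=False, r=False

Verification: With this assignment, all 40 clauses evaluate to true.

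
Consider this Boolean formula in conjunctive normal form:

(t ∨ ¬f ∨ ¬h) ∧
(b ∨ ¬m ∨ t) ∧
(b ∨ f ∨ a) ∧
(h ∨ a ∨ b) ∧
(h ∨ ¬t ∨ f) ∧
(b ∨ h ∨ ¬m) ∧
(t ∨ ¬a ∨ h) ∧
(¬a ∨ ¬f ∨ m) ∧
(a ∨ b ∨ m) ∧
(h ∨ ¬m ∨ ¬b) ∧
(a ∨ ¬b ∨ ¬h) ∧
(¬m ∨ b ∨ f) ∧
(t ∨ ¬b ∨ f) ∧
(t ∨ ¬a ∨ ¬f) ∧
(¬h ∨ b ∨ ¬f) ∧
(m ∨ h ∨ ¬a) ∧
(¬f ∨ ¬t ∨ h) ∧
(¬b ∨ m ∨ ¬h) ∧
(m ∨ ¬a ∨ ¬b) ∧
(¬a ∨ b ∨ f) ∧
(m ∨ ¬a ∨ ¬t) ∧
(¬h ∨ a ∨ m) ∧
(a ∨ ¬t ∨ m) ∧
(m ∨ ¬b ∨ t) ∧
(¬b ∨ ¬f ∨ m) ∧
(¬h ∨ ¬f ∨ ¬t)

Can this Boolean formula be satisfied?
Yes

Yes, the formula is satisfiable.

One satisfying assignment is: a=True, b=True, h=True, t=True, m=True, f=False

Verification: With this assignment, all 26 clauses evaluate to true.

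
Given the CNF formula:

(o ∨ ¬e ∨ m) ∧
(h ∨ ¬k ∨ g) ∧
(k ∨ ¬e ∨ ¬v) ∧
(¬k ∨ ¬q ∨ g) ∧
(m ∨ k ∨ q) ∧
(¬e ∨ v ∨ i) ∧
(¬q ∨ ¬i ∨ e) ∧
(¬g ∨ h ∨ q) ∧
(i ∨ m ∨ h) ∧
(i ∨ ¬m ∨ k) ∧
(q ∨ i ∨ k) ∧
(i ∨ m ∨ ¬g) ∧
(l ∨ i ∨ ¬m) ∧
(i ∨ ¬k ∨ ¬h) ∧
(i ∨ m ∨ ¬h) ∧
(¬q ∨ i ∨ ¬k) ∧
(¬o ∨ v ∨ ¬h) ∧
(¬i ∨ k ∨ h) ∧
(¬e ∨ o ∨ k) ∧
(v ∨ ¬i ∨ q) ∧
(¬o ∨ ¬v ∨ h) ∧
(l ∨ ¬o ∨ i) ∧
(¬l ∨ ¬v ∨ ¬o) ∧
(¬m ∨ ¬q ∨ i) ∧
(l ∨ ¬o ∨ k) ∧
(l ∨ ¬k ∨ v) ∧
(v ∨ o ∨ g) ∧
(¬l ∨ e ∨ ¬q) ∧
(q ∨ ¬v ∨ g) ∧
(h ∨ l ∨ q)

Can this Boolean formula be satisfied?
Yes

Yes, the formula is satisfiable.

One satisfying assignment is: o=False, k=True, l=False, m=False, g=True, e=False, v=True, h=True, i=True, q=False

Verification: With this assignment, all 30 clauses evaluate to true.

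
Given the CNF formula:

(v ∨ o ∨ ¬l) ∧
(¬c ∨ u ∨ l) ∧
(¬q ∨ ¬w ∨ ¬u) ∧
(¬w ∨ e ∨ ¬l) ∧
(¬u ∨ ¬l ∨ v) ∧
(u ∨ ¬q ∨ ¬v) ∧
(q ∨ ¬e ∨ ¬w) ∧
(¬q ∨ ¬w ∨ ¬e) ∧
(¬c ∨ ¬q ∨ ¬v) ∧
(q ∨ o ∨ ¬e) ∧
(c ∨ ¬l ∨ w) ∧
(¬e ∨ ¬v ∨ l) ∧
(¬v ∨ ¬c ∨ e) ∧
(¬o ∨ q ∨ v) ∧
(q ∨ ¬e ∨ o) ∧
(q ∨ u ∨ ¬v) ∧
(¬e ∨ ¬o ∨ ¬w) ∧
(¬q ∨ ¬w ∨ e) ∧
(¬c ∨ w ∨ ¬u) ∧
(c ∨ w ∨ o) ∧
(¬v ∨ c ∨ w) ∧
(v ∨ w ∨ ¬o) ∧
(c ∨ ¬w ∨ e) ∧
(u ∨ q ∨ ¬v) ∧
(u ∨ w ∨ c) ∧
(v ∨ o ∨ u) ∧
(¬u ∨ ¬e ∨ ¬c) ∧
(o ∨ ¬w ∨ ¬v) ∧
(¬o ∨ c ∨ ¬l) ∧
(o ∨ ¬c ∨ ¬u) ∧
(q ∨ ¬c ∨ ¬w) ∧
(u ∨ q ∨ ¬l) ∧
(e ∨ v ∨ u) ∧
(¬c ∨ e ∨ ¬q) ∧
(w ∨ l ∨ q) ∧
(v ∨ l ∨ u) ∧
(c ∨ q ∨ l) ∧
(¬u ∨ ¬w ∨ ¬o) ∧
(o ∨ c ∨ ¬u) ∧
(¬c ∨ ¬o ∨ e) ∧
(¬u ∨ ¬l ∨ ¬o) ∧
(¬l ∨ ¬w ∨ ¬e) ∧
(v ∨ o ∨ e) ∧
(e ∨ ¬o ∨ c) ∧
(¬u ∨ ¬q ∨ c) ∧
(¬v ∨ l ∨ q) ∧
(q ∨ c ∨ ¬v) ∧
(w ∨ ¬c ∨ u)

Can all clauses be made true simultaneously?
No

No, the formula is not satisfiable.

No assignment of truth values to the variables can make all 48 clauses true simultaneously.

The formula is UNSAT (unsatisfiable).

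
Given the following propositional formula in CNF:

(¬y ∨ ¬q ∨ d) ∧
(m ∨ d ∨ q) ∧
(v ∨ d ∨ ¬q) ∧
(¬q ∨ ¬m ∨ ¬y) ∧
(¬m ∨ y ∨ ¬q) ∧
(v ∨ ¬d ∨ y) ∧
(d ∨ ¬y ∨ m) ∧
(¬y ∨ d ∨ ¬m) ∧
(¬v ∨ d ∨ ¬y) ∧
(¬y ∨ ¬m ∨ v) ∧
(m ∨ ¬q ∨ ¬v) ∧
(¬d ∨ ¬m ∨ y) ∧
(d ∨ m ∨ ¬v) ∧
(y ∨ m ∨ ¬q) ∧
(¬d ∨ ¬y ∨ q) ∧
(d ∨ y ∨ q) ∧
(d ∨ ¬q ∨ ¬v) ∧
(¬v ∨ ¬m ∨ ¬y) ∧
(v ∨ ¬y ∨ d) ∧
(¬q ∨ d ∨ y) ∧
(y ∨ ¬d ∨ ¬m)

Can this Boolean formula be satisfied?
Yes

Yes, the formula is satisfiable.

One satisfying assignment is: d=True, v=True, q=False, y=False, m=False

Verification: With this assignment, all 21 clauses evaluate to true.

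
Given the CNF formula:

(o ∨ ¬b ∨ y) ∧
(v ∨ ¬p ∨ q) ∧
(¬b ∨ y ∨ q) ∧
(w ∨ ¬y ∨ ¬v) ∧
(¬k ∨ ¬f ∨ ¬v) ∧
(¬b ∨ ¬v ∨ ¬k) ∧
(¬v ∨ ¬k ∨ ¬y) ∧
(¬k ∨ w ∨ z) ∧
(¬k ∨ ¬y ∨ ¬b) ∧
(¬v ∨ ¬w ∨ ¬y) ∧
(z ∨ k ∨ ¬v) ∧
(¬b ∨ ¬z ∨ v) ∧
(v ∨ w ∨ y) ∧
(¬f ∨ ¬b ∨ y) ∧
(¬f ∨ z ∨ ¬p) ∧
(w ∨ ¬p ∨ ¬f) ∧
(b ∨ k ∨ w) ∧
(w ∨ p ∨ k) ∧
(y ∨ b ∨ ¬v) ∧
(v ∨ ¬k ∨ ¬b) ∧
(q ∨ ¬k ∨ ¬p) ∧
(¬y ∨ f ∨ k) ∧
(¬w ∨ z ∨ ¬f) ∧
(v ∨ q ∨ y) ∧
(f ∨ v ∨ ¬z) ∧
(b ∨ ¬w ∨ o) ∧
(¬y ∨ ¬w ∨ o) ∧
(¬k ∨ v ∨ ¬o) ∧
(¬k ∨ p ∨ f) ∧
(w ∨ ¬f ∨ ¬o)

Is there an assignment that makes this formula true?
Yes

Yes, the formula is satisfiable.

One satisfying assignment is: f=False, o=True, b=True, z=False, k=False, q=True, y=False, w=True, v=False, p=False

Verification: With this assignment, all 30 clauses evaluate to true.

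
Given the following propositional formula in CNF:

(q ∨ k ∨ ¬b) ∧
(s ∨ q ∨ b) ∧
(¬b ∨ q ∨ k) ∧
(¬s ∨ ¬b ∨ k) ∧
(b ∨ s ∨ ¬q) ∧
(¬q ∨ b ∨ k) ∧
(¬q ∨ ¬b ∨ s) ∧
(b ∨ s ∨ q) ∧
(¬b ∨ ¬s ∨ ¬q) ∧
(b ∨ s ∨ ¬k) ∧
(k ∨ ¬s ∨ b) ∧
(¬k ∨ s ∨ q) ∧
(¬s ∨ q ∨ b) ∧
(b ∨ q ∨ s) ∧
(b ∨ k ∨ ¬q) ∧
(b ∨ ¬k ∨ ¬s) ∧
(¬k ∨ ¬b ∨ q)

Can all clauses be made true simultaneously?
No

No, the formula is not satisfiable.

No assignment of truth values to the variables can make all 17 clauses true simultaneously.

The formula is UNSAT (unsatisfiable).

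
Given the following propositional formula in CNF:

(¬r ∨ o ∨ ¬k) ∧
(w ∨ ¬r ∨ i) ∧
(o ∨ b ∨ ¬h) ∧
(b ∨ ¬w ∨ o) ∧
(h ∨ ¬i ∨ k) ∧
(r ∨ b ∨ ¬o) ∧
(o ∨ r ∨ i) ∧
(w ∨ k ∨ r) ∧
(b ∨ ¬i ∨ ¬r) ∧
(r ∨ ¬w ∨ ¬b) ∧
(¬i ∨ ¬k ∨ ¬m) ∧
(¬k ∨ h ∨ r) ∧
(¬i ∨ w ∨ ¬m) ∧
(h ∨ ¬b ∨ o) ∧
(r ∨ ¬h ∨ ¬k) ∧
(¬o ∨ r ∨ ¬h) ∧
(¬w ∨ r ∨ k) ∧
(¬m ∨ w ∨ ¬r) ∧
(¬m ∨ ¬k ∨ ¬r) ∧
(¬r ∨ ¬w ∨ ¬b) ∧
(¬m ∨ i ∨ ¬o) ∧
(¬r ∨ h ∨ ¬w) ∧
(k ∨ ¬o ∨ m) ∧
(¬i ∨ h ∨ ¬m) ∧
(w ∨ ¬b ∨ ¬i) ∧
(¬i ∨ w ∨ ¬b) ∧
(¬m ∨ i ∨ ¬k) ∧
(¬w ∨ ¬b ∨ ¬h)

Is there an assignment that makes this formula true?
Yes

Yes, the formula is satisfiable.

One satisfying assignment is: m=False, i=False, h=True, k=True, o=True, r=True, w=True, b=False

Verification: With this assignment, all 28 clauses evaluate to true.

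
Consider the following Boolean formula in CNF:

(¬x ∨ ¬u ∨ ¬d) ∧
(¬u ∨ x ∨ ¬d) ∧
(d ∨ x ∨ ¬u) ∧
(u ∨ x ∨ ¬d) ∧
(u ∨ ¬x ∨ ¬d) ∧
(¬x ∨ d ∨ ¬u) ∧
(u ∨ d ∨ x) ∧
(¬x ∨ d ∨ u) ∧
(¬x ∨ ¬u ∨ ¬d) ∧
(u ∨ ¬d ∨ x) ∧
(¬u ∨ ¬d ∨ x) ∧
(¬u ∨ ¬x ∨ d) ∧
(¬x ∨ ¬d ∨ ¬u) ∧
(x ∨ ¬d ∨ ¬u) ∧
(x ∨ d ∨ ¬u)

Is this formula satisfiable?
No

No, the formula is not satisfiable.

No assignment of truth values to the variables can make all 15 clauses true simultaneously.

The formula is UNSAT (unsatisfiable).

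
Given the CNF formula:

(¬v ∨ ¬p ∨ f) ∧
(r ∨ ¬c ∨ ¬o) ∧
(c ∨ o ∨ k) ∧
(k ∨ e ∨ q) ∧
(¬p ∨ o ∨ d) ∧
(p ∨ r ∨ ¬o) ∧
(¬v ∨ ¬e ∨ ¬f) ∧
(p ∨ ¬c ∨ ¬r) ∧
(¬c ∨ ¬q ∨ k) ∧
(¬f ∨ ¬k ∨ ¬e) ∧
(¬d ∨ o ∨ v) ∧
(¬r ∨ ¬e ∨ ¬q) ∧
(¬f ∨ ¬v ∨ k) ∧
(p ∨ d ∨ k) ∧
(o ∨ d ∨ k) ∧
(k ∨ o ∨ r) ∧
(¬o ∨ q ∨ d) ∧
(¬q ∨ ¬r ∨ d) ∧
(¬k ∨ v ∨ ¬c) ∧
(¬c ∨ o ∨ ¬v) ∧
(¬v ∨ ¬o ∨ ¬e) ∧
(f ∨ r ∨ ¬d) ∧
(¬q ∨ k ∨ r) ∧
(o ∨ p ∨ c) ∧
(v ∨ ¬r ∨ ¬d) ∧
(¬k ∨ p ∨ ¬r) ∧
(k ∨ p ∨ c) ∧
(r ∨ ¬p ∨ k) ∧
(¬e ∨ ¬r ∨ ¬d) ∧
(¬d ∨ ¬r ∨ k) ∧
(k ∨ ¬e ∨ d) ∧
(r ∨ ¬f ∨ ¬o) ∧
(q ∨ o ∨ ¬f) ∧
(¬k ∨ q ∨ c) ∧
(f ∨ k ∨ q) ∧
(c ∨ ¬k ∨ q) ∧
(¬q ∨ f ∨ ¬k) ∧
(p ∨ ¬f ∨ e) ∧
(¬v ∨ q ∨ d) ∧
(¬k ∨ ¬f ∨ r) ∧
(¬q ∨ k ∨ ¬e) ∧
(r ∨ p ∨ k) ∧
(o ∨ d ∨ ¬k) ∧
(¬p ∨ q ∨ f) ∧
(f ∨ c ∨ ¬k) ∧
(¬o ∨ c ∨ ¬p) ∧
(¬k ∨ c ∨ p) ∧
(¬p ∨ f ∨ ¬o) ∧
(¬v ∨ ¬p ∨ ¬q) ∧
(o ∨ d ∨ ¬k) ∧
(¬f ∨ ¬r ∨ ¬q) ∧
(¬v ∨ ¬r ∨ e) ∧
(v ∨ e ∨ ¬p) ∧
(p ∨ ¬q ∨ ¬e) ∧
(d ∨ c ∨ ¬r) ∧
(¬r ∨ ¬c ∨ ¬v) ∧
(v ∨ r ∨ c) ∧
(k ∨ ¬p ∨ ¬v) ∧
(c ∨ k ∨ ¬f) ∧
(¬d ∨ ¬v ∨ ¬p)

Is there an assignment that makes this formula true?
No

No, the formula is not satisfiable.

No assignment of truth values to the variables can make all 60 clauses true simultaneously.

The formula is UNSAT (unsatisfiable).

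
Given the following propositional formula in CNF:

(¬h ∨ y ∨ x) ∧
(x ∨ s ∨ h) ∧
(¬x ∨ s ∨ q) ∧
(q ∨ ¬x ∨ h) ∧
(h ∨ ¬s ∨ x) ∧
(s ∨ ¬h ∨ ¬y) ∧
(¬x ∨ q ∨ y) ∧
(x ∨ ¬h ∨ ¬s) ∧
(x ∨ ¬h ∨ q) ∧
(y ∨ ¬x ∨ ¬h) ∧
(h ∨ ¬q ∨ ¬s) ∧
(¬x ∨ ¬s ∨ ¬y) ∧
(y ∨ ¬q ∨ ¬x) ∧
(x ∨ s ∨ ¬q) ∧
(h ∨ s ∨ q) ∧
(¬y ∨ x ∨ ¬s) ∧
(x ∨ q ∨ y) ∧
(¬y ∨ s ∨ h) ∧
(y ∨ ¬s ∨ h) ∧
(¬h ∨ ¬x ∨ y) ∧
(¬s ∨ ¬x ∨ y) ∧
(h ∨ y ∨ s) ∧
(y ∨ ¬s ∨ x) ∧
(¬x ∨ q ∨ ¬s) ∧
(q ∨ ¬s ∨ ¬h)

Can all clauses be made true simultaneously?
No

No, the formula is not satisfiable.

No assignment of truth values to the variables can make all 25 clauses true simultaneously.

The formula is UNSAT (unsatisfiable).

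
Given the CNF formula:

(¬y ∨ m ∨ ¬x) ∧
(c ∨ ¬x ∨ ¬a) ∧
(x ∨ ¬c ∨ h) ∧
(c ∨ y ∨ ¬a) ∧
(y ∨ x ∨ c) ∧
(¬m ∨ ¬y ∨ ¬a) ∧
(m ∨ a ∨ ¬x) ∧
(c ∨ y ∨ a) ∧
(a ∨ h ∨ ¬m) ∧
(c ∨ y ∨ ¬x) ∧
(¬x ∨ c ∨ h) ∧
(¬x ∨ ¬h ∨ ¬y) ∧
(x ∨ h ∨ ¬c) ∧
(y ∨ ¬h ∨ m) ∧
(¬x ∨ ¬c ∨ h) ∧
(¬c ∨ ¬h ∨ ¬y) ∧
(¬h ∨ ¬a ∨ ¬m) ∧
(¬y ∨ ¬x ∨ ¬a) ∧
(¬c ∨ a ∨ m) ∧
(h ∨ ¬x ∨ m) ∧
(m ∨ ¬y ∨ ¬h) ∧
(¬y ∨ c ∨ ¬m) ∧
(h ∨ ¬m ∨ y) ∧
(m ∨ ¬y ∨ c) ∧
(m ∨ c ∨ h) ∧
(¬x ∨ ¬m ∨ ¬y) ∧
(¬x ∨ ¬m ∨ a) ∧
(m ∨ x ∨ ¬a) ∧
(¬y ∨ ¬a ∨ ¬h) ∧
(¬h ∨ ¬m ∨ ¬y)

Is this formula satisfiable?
Yes

Yes, the formula is satisfiable.

One satisfying assignment is: m=True, a=False, y=False, x=False, c=True, h=True

Verification: With this assignment, all 30 clauses evaluate to true.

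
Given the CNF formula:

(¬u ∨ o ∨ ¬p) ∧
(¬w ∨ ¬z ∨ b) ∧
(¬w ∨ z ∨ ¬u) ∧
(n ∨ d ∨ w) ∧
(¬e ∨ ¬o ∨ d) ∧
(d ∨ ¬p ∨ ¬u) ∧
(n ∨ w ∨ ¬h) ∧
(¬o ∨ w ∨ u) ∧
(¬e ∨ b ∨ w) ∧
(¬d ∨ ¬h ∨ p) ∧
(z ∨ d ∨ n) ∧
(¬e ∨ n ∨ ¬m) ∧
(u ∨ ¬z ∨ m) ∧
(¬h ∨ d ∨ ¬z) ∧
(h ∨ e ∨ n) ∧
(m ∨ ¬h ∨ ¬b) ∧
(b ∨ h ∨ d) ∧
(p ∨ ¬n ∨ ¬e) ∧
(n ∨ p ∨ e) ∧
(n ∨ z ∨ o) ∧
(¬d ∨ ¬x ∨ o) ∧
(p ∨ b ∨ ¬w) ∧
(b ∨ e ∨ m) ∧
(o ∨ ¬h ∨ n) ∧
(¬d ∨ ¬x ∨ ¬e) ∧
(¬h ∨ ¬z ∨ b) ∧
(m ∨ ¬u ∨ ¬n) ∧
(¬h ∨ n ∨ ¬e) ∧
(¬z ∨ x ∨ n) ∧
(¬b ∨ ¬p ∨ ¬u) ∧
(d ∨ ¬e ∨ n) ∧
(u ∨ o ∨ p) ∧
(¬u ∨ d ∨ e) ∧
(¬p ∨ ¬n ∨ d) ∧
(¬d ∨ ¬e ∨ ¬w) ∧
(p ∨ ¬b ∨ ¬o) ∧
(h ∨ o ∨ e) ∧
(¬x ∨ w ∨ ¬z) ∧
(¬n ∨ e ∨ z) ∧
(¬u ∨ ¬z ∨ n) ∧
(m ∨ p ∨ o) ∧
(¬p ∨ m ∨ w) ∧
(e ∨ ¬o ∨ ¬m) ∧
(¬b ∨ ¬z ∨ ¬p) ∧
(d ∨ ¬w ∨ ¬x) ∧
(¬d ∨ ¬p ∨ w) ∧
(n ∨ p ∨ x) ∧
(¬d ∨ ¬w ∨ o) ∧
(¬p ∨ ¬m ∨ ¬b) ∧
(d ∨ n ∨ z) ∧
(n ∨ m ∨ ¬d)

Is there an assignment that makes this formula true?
No

No, the formula is not satisfiable.

No assignment of truth values to the variables can make all 51 clauses true simultaneously.

The formula is UNSAT (unsatisfiable).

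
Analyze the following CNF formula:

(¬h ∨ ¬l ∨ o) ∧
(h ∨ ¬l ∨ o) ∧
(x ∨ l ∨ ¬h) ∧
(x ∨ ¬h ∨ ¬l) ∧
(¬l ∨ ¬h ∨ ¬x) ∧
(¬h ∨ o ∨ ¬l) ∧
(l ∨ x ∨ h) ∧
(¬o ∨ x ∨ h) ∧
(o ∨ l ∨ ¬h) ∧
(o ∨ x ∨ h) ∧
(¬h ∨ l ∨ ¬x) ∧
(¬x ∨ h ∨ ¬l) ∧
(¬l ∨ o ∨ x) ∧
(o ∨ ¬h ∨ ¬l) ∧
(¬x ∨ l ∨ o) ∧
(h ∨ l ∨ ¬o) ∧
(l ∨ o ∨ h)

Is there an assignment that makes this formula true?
No

No, the formula is not satisfiable.

No assignment of truth values to the variables can make all 17 clauses true simultaneously.

The formula is UNSAT (unsatisfiable).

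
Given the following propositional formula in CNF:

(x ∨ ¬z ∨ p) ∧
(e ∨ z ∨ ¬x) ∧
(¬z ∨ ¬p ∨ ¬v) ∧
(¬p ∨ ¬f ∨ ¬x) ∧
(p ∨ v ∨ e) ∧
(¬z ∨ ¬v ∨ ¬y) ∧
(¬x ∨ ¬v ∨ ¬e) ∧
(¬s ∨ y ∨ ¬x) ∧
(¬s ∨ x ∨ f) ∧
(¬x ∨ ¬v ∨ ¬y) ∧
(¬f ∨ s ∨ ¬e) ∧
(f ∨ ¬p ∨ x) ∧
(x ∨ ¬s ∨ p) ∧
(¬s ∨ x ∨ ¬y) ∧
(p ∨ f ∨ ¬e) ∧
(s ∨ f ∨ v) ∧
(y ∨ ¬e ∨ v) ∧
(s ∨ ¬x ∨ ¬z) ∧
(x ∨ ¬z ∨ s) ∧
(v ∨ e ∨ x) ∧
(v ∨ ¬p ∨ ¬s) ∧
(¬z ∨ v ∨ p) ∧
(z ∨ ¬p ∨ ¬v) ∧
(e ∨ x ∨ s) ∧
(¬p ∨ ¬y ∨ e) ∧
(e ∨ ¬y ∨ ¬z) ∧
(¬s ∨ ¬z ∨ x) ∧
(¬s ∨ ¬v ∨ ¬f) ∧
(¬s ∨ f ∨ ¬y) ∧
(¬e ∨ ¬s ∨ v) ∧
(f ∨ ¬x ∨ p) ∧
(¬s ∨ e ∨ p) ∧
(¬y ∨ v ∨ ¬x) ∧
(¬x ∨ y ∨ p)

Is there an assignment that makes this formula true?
No

No, the formula is not satisfiable.

No assignment of truth values to the variables can make all 34 clauses true simultaneously.

The formula is UNSAT (unsatisfiable).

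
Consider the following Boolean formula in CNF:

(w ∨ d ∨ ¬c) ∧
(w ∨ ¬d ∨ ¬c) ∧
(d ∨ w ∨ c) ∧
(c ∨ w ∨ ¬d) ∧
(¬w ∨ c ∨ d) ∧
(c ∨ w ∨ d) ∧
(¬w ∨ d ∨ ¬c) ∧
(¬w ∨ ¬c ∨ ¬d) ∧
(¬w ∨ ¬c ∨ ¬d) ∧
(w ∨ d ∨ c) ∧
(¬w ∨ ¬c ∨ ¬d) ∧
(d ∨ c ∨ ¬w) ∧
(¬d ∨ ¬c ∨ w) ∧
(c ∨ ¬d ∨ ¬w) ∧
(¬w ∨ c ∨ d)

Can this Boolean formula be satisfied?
No

No, the formula is not satisfiable.

No assignment of truth values to the variables can make all 15 clauses true simultaneously.

The formula is UNSAT (unsatisfiable).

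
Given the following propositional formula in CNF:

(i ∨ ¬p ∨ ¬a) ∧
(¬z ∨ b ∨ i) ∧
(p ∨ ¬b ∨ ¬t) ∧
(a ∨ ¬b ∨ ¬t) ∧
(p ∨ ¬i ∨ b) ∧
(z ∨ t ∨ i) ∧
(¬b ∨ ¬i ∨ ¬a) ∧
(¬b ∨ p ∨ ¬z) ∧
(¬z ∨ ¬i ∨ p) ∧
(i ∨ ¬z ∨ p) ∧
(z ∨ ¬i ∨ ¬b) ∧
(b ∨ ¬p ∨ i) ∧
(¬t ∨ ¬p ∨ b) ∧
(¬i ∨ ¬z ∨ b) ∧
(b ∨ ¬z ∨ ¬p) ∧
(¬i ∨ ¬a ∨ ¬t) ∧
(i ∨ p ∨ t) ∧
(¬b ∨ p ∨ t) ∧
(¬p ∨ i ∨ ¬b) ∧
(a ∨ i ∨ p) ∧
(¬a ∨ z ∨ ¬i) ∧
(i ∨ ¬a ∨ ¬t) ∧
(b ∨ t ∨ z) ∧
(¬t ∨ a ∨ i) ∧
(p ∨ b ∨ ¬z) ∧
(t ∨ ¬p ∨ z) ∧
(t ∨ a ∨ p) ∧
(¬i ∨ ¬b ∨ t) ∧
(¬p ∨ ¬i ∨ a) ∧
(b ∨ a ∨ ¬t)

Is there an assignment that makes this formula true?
No

No, the formula is not satisfiable.

No assignment of truth values to the variables can make all 30 clauses true simultaneously.

The formula is UNSAT (unsatisfiable).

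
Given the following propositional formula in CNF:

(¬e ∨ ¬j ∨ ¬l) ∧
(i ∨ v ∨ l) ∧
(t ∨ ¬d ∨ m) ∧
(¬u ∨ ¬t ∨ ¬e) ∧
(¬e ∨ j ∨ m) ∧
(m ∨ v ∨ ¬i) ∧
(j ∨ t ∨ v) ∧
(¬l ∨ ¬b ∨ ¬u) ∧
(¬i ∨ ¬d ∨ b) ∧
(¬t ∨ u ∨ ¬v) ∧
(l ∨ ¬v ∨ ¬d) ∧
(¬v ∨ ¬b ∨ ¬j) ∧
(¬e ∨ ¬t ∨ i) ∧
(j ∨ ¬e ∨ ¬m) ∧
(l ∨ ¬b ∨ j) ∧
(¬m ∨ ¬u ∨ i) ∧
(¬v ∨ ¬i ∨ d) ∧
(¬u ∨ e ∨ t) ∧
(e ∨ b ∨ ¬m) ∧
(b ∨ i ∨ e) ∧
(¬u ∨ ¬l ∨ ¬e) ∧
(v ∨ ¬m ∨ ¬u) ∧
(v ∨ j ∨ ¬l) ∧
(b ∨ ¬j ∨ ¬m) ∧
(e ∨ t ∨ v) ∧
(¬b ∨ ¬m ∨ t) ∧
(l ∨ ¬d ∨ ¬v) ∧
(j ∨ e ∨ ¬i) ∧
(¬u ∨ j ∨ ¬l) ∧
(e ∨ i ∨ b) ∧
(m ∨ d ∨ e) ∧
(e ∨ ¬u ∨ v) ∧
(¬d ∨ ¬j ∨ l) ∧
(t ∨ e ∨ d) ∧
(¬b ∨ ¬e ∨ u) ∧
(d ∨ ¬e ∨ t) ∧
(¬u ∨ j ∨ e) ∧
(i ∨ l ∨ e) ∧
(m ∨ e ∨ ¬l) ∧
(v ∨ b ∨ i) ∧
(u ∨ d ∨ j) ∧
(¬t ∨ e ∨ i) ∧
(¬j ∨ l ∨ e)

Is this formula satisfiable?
Yes

Yes, the formula is satisfiable.

One satisfying assignment is: u=False, b=True, i=True, j=True, d=False, t=True, l=True, e=False, v=False, m=True

Verification: With this assignment, all 43 clauses evaluate to true.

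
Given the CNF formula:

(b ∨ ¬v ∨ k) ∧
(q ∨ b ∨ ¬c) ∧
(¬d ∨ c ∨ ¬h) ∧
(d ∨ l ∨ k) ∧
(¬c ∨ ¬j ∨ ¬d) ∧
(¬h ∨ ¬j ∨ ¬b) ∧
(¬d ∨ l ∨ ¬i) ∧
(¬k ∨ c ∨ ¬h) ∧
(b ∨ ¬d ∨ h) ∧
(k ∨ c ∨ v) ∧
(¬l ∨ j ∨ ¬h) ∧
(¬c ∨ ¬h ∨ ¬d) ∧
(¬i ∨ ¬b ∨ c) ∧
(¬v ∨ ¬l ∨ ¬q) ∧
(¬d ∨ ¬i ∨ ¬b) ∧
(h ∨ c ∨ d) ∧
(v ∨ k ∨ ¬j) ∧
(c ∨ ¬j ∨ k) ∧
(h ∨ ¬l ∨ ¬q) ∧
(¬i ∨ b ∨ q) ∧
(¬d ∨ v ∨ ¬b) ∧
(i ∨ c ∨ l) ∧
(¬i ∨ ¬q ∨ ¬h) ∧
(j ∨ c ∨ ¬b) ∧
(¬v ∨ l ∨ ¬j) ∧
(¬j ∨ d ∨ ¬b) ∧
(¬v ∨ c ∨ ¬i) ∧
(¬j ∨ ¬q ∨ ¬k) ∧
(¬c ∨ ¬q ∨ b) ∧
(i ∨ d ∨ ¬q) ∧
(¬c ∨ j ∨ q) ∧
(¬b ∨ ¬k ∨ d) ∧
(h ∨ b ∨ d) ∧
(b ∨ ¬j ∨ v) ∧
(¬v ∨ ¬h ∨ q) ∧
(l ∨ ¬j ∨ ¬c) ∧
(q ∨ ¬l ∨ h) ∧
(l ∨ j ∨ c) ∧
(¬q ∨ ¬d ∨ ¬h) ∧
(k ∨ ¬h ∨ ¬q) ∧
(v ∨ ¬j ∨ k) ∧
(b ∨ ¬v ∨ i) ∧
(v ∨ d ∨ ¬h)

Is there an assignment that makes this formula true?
Yes

Yes, the formula is satisfiable.

One satisfying assignment is: h=False, b=True, c=True, d=True, k=False, v=True, q=True, j=False, l=False, i=False

Verification: With this assignment, all 43 clauses evaluate to true.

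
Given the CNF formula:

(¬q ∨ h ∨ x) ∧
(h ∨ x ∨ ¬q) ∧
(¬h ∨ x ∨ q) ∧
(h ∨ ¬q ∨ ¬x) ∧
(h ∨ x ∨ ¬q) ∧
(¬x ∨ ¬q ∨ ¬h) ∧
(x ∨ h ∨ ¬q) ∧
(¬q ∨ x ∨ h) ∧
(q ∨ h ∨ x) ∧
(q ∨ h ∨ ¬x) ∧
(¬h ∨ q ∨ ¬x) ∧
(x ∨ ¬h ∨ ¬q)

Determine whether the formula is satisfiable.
No

No, the formula is not satisfiable.

No assignment of truth values to the variables can make all 12 clauses true simultaneously.

The formula is UNSAT (unsatisfiable).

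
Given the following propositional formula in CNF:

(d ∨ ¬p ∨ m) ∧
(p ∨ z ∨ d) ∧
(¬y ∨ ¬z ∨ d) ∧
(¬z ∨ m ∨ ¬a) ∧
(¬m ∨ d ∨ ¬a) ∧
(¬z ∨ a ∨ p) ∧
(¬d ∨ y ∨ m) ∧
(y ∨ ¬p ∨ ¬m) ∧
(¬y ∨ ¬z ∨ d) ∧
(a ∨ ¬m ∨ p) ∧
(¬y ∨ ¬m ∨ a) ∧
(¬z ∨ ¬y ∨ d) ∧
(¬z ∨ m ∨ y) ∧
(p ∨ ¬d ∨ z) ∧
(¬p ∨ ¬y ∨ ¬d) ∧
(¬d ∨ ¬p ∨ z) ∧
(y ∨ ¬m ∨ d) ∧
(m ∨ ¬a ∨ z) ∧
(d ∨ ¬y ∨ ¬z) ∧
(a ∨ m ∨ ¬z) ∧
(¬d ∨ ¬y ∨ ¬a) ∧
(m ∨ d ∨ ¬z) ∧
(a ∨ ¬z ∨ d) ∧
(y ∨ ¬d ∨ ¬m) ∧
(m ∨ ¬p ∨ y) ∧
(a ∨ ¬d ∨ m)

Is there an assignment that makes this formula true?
No

No, the formula is not satisfiable.

No assignment of truth values to the variables can make all 26 clauses true simultaneously.

The formula is UNSAT (unsatisfiable).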